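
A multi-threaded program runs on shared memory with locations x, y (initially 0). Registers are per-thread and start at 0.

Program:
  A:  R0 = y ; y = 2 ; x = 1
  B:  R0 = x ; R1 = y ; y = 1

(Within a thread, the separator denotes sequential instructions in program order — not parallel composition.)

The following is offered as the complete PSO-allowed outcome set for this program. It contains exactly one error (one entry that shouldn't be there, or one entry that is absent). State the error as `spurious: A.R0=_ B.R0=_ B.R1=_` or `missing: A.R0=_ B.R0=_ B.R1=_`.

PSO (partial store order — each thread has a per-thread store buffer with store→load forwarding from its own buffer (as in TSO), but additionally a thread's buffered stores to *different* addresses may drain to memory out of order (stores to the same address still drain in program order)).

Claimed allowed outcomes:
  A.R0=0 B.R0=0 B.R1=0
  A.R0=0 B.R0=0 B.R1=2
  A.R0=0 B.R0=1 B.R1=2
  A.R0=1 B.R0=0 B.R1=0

outcome vector order: (A.R0,B.R0,B.R1)
PSO (5): 000; 002; 010; 012; 100
PSO∖claimed = {010}

missing: A.R0=0 B.R0=1 B.R1=0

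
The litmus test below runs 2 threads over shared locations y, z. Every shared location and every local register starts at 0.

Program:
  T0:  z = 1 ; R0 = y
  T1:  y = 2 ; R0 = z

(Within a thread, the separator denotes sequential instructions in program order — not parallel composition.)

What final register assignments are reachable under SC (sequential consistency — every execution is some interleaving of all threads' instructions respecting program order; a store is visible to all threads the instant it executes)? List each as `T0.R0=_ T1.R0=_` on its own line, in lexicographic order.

T0.R0=0 T1.R0=1
T0.R0=2 T1.R0=0
T0.R0=2 T1.R0=1

outcome vector order: (T0.R0,T1.R0)
|SC outcomes| = 3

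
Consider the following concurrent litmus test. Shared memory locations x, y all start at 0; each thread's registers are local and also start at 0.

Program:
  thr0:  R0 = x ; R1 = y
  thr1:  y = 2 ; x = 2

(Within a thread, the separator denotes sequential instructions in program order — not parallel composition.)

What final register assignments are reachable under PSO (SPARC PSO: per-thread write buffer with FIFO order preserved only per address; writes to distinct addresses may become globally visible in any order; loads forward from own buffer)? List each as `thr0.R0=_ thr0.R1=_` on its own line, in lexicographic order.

thr0.R0=0 thr0.R1=0
thr0.R0=0 thr0.R1=2
thr0.R0=2 thr0.R1=0
thr0.R0=2 thr0.R1=2

outcome vector order: (thr0.R0,thr0.R1)
|PSO outcomes| = 4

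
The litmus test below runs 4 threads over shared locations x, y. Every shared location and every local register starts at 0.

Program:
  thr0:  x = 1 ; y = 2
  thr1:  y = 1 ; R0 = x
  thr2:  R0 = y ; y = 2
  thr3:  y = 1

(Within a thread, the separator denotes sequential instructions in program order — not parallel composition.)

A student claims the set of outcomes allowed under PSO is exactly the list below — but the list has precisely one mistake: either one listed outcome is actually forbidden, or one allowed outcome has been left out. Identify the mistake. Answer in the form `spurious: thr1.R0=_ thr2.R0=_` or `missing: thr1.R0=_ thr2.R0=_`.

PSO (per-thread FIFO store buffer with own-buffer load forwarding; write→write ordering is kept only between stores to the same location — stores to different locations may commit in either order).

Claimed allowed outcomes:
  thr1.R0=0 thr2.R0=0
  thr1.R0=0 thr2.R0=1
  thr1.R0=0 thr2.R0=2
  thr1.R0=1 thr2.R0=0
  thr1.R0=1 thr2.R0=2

outcome vector order: (thr1.R0,thr2.R0)
PSO: 6 outcomes — {<0 0> <0 1> <0 2> <1 0> <1 1> <1 2>}
PSO∖claimed = {<1 1>}

missing: thr1.R0=1 thr2.R0=1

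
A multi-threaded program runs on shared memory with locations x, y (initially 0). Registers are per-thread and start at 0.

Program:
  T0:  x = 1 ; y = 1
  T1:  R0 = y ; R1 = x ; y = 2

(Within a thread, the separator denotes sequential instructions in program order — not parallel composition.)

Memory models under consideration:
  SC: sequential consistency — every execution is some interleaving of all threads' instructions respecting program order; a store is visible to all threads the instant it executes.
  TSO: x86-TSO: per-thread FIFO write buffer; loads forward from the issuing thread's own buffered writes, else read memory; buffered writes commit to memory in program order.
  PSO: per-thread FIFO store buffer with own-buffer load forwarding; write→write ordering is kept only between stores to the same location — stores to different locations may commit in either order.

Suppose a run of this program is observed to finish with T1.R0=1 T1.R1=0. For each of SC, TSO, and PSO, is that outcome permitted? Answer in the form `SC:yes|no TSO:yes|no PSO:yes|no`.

outcome vector order: (T1.R0,T1.R1)
SC: 3 outcomes — {0/0 0/1 1/1}
TSO: 3 outcomes — {0/0 0/1 1/1}
PSO: 4 outcomes — {0/0 0/1 1/0 1/1}
target 1/0 ∈ {PSO}

SC:no TSO:no PSO:yes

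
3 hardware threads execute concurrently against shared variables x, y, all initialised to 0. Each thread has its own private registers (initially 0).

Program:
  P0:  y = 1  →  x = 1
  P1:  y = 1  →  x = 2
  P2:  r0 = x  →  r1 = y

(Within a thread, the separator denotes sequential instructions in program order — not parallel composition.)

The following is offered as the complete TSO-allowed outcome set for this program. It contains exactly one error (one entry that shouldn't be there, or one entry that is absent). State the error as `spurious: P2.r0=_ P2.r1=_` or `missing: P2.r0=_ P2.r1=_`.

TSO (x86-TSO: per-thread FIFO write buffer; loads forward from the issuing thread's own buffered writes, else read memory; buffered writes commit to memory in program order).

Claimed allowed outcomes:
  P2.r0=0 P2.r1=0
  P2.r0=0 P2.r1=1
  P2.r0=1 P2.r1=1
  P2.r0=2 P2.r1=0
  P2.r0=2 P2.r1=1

outcome vector order: (P2.r0,P2.r1)
[TSO] allowed = {0/0 0/1 1/1 2/1}
claimed∖TSO = {2/0}

spurious: P2.r0=2 P2.r1=0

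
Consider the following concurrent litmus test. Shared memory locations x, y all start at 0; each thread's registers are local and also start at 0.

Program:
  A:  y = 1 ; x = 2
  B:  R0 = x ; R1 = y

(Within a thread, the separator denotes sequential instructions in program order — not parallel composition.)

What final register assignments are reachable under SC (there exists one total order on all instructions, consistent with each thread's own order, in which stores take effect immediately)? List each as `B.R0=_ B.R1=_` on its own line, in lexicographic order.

outcome vector order: (B.R0,B.R1)
|SC outcomes| = 3

B.R0=0 B.R1=0
B.R0=0 B.R1=1
B.R0=2 B.R1=1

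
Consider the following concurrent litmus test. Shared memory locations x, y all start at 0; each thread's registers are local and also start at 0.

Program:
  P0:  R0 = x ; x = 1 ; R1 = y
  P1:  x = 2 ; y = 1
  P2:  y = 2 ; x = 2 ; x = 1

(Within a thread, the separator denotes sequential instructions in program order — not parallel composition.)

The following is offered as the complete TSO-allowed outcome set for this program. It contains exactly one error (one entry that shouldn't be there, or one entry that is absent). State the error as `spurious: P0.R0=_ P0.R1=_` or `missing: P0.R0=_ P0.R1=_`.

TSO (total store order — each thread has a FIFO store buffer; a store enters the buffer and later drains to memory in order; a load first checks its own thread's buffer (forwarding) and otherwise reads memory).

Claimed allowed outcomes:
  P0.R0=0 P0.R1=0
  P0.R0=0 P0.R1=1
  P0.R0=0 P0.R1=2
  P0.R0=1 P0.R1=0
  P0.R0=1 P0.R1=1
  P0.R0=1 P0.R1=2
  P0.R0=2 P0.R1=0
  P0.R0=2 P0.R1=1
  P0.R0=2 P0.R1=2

spurious: P0.R0=1 P0.R1=0

outcome vector order: (P0.R0,P0.R1)
TSO (8): <0 0> <0 1> <0 2> <1 1> <1 2> <2 0> <2 1> <2 2>
claimed∖TSO = {<1 0>}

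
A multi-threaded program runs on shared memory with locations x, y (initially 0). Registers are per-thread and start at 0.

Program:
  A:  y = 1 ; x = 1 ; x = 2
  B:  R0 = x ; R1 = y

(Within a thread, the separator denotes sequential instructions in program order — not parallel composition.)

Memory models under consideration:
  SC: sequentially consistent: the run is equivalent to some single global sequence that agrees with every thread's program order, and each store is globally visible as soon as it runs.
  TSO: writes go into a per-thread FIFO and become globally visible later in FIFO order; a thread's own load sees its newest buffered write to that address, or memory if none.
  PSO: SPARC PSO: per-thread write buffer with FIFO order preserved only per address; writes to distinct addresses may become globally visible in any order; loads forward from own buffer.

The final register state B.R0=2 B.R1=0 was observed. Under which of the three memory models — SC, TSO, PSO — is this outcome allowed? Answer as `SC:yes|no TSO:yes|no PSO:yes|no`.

SC:no TSO:no PSO:yes

outcome vector order: (B.R0,B.R1)
SC: 4 outcomes — {(0,0), (0,1), (1,1), (2,1)}
TSO: 4 outcomes — {(0,0), (0,1), (1,1), (2,1)}
PSO: 6 outcomes — {(0,0), (0,1), (1,0), (1,1), (2,0), (2,1)}
target (2,0) ∈ {PSO}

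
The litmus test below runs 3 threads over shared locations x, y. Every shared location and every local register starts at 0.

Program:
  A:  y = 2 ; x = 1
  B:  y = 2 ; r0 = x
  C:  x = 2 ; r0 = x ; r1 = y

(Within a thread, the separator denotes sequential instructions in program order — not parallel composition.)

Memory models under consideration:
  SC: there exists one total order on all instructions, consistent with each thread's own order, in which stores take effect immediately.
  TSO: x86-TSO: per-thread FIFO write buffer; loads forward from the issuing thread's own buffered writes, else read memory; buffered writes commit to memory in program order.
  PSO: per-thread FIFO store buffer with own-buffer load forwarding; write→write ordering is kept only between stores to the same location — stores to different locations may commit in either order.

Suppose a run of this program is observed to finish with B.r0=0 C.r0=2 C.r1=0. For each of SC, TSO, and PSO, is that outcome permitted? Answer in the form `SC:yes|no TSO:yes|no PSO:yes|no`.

outcome vector order: (B.r0,C.r0,C.r1)
under SC → 0/1/2, 0/2/2, 1/1/2, 1/2/0, 1/2/2, 2/1/2, 2/2/0, 2/2/2
under TSO → 0/1/2, 0/2/0, 0/2/2, 1/1/2, 1/2/0, 1/2/2, 2/1/2, 2/2/0, 2/2/2
under PSO → 0/1/0, 0/1/2, 0/2/0, 0/2/2, 1/1/0, 1/1/2, 1/2/0, 1/2/2, 2/1/0, 2/1/2, 2/2/0, 2/2/2
target 0/2/0 ∈ {TSO,PSO}

SC:no TSO:yes PSO:yes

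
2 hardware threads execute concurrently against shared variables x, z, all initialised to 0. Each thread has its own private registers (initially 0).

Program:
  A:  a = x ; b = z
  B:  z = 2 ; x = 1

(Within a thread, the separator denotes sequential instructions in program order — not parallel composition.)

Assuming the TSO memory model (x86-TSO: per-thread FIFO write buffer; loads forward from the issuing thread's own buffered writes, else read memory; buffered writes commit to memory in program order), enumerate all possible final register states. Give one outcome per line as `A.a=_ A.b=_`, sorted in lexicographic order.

outcome vector order: (A.a,A.b)
|TSO outcomes| = 3

A.a=0 A.b=0
A.a=0 A.b=2
A.a=1 A.b=2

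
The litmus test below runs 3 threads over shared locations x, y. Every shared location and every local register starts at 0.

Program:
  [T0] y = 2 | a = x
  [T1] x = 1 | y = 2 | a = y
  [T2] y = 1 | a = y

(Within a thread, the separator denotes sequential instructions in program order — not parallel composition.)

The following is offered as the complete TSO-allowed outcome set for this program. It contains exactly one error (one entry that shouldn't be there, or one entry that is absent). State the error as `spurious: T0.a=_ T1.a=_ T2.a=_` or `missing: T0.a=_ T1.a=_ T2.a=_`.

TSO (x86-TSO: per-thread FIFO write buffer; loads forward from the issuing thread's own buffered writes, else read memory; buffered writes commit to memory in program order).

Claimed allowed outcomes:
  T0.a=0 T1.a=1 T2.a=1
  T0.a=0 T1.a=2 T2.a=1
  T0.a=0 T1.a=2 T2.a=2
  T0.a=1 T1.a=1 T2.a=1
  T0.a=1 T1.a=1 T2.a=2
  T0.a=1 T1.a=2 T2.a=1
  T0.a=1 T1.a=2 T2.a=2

missing: T0.a=0 T1.a=1 T2.a=2

outcome vector order: (T0.a,T1.a,T2.a)
under TSO → (0,1,1) (0,1,2) (0,2,1) (0,2,2) (1,1,1) (1,1,2) (1,2,1) (1,2,2)
TSO∖claimed = {(0,1,2)}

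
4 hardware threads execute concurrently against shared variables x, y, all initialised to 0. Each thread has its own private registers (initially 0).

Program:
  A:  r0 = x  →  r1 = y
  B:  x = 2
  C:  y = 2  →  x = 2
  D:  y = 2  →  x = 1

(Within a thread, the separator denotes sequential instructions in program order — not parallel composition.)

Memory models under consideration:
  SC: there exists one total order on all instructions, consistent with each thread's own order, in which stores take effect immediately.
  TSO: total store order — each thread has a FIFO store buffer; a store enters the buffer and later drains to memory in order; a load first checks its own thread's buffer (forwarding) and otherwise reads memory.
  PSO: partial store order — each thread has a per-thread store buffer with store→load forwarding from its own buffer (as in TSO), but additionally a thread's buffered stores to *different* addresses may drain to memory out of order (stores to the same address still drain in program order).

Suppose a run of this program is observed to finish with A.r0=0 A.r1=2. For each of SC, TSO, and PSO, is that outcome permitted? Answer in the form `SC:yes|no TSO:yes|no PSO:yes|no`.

outcome vector order: (A.r0,A.r1)
[SC] allowed = {0/0; 0/2; 1/2; 2/0; 2/2}
[TSO] allowed = {0/0; 0/2; 1/2; 2/0; 2/2}
[PSO] allowed = {0/0; 0/2; 1/0; 1/2; 2/0; 2/2}
target 0/2 ∈ {SC,TSO,PSO}

SC:yes TSO:yes PSO:yes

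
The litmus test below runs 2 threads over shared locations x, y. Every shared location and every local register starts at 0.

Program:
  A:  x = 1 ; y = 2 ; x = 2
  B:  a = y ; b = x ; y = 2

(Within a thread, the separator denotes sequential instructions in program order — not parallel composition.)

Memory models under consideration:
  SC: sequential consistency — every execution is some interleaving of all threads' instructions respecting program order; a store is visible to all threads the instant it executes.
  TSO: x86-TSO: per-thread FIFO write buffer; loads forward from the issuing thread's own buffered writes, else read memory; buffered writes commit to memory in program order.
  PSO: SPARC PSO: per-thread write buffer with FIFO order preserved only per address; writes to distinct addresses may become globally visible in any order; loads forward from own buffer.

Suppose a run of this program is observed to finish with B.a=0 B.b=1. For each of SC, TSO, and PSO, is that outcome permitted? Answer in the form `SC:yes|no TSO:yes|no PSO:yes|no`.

SC:yes TSO:yes PSO:yes

outcome vector order: (B.a,B.b)
[SC] allowed = {(0,0), (0,1), (0,2), (2,1), (2,2)}
[TSO] allowed = {(0,0), (0,1), (0,2), (2,1), (2,2)}
[PSO] allowed = {(0,0), (0,1), (0,2), (2,0), (2,1), (2,2)}
target (0,1) ∈ {SC,TSO,PSO}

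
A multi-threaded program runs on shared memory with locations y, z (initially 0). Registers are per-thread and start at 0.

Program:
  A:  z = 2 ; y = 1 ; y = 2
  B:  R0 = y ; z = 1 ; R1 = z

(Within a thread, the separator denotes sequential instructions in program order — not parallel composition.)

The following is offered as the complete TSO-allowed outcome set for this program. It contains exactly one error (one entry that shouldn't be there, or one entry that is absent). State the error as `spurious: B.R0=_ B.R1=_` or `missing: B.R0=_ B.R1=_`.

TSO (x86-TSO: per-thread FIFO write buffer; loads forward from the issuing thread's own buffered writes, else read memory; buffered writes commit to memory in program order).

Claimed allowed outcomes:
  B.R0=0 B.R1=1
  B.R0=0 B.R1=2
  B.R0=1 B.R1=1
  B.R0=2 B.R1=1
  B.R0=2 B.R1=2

outcome vector order: (B.R0,B.R1)
under TSO → <0 1>; <0 2>; <1 1>; <2 1>
claimed∖TSO = {<2 2>}

spurious: B.R0=2 B.R1=2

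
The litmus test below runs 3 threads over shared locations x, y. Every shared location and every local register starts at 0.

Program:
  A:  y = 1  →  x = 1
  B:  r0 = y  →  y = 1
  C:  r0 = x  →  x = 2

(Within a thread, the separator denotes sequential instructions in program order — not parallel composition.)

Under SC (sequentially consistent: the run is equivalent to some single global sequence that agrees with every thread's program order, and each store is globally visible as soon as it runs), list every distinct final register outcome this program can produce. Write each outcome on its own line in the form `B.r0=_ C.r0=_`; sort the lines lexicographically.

outcome vector order: (B.r0,C.r0)
|SC outcomes| = 4

B.r0=0 C.r0=0
B.r0=0 C.r0=1
B.r0=1 C.r0=0
B.r0=1 C.r0=1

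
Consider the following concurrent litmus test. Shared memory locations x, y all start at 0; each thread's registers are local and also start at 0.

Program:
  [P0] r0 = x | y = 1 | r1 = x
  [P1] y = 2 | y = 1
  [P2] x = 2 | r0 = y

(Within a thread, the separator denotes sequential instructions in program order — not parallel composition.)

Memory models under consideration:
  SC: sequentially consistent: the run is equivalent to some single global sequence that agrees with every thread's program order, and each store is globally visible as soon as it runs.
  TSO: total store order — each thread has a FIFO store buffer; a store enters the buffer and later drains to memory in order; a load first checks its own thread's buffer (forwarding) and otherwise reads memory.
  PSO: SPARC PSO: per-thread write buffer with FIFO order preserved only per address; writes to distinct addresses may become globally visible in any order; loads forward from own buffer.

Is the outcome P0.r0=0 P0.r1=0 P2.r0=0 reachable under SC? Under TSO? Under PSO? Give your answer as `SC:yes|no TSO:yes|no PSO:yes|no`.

SC:no TSO:yes PSO:yes

outcome vector order: (P0.r0,P0.r1,P2.r0)
under SC → 001, 002, 020, 021, 022, 220, 221, 222
under TSO → 000, 001, 002, 020, 021, 022, 220, 221, 222
under PSO → 000, 001, 002, 020, 021, 022, 220, 221, 222
target 000 ∈ {TSO,PSO}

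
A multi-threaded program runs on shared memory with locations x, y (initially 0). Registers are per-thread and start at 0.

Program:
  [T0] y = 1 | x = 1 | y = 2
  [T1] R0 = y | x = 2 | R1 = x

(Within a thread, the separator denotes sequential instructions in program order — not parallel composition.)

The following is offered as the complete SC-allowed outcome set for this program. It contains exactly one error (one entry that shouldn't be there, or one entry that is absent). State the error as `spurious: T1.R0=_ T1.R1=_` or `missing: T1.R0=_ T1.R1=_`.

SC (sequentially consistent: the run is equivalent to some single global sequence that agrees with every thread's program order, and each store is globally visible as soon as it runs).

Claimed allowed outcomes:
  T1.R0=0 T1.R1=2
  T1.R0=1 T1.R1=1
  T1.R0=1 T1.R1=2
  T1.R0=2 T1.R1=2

missing: T1.R0=0 T1.R1=1

outcome vector order: (T1.R0,T1.R1)
under SC → 0/1, 0/2, 1/1, 1/2, 2/2
SC∖claimed = {0/1}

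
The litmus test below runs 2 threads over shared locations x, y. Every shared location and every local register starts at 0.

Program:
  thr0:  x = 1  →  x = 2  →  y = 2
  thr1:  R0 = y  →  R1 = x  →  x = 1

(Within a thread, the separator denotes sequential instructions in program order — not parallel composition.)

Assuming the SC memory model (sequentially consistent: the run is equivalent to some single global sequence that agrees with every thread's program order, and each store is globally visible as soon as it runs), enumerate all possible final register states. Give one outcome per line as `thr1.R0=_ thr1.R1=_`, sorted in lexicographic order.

thr1.R0=0 thr1.R1=0
thr1.R0=0 thr1.R1=1
thr1.R0=0 thr1.R1=2
thr1.R0=2 thr1.R1=2

outcome vector order: (thr1.R0,thr1.R1)
|SC outcomes| = 4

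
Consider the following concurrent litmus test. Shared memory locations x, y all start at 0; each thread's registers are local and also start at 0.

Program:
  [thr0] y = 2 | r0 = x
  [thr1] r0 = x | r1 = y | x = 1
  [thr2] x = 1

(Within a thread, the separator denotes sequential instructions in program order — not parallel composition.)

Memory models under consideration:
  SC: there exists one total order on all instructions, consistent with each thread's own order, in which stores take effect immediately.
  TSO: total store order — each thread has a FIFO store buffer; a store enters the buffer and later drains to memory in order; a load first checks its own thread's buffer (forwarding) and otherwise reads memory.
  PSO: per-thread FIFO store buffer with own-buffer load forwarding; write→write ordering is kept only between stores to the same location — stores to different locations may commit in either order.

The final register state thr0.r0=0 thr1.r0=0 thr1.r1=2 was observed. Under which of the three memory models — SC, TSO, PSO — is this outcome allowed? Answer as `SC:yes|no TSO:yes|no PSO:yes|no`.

SC:yes TSO:yes PSO:yes

outcome vector order: (thr0.r0,thr1.r0,thr1.r1)
SC (7): 000 002 012 100 102 110 112
TSO (8): 000 002 010 012 100 102 110 112
PSO (8): 000 002 010 012 100 102 110 112
target 002 ∈ {SC,TSO,PSO}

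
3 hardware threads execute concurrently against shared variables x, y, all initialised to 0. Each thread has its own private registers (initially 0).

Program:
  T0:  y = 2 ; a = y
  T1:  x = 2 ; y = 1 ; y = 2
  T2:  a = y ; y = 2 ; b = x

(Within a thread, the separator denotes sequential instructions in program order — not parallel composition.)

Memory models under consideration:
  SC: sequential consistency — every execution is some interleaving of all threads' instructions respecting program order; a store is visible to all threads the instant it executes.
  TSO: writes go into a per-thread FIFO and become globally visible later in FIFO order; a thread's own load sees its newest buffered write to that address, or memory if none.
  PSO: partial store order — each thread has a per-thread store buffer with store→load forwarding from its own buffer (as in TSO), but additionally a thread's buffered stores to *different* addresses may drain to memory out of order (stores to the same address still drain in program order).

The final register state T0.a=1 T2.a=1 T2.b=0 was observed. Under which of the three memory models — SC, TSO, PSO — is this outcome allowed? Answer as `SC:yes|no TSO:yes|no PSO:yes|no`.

SC:no TSO:no PSO:yes

outcome vector order: (T0.a,T2.a,T2.b)
[SC] allowed = {<1 0 0> <1 0 2> <1 1 2> <1 2 0> <1 2 2> <2 0 0> <2 0 2> <2 1 2> <2 2 0> <2 2 2>}
[TSO] allowed = {<1 0 0> <1 0 2> <1 1 2> <1 2 0> <1 2 2> <2 0 0> <2 0 2> <2 1 2> <2 2 0> <2 2 2>}
[PSO] allowed = {<1 0 0> <1 0 2> <1 1 0> <1 1 2> <1 2 0> <1 2 2> <2 0 0> <2 0 2> <2 1 0> <2 1 2> <2 2 0> <2 2 2>}
target <1 1 0> ∈ {PSO}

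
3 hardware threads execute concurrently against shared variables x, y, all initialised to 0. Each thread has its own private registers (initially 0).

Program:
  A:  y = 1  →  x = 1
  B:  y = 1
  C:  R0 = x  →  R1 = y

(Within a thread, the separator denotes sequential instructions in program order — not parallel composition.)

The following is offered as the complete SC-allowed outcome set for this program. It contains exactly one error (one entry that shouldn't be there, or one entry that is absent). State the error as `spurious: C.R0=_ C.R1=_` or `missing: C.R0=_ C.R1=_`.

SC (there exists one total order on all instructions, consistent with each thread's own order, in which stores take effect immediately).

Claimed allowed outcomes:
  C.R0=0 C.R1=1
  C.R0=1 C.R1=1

missing: C.R0=0 C.R1=0

outcome vector order: (C.R0,C.R1)
SC: 3 outcomes — {<0 0>; <0 1>; <1 1>}
SC∖claimed = {<0 0>}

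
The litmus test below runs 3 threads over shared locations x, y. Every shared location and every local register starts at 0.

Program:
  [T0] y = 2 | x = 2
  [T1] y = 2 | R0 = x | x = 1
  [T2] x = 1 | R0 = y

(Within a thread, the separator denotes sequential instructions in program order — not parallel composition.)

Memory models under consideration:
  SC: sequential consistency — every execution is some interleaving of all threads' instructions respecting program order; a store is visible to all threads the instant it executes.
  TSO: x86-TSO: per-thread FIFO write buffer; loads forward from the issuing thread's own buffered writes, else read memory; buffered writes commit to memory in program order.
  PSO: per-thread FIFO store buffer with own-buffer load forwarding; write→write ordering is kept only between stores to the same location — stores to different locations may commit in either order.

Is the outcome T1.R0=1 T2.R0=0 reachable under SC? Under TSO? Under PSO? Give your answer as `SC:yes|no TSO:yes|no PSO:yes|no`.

SC:yes TSO:yes PSO:yes

outcome vector order: (T1.R0,T2.R0)
SC (5): (0,2) (1,0) (1,2) (2,0) (2,2)
TSO (6): (0,0) (0,2) (1,0) (1,2) (2,0) (2,2)
PSO (6): (0,0) (0,2) (1,0) (1,2) (2,0) (2,2)
target (1,0) ∈ {SC,TSO,PSO}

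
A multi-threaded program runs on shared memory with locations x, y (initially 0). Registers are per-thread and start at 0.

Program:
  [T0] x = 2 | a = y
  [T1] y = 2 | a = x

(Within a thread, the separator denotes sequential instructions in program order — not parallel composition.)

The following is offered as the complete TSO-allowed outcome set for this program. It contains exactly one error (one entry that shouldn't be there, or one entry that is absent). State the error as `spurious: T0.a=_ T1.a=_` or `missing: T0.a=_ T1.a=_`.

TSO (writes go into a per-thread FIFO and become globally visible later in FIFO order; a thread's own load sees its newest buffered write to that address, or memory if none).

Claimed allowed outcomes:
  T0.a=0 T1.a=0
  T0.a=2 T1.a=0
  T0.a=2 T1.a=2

outcome vector order: (T0.a,T1.a)
under TSO → 00 02 20 22
TSO∖claimed = {02}

missing: T0.a=0 T1.a=2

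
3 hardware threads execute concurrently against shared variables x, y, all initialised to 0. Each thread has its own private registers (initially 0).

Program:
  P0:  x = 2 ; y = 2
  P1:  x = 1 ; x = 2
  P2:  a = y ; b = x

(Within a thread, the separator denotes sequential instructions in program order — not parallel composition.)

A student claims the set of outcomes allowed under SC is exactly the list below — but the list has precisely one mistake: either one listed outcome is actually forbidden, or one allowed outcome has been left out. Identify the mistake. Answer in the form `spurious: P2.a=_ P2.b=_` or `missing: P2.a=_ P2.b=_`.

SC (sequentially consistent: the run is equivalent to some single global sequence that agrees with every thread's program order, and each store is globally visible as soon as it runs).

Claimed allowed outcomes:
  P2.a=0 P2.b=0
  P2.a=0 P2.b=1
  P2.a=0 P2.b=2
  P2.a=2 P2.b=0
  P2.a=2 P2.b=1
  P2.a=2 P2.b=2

spurious: P2.a=2 P2.b=0

outcome vector order: (P2.a,P2.b)
SC (5): 00; 01; 02; 21; 22
claimed∖SC = {20}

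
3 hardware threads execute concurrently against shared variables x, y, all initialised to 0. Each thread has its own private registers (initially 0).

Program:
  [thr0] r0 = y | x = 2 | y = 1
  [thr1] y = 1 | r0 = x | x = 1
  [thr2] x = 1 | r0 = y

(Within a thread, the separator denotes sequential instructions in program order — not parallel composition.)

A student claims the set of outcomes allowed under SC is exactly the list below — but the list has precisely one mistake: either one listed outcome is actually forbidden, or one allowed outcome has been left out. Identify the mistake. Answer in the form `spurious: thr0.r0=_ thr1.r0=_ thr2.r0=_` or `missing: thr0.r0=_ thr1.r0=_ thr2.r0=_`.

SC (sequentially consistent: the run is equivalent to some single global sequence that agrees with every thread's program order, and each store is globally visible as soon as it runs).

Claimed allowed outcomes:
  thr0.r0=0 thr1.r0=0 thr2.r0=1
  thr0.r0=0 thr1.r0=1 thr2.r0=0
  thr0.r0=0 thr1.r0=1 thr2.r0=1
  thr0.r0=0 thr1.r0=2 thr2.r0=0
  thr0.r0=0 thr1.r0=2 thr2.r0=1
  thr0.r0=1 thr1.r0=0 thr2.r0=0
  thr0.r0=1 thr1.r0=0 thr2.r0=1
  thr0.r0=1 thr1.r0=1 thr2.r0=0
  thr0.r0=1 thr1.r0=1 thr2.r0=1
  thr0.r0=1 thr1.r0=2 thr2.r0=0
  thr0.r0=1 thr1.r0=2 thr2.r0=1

spurious: thr0.r0=1 thr1.r0=0 thr2.r0=0

outcome vector order: (thr0.r0,thr1.r0,thr2.r0)
SC: 10 outcomes — {<0 0 1> <0 1 0> <0 1 1> <0 2 0> <0 2 1> <1 0 1> <1 1 0> <1 1 1> <1 2 0> <1 2 1>}
claimed∖SC = {<1 0 0>}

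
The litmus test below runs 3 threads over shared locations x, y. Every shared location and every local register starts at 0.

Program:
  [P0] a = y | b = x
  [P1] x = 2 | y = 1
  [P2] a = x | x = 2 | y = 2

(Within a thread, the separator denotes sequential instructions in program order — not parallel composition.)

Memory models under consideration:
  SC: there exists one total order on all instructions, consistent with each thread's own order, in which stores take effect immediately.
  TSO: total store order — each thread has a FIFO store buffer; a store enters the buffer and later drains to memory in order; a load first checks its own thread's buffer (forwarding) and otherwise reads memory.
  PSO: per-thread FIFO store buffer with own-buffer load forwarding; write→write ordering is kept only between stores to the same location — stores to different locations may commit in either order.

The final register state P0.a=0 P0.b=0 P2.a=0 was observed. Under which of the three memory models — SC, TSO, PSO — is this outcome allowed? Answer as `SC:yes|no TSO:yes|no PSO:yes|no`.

SC:yes TSO:yes PSO:yes

outcome vector order: (P0.a,P0.b,P2.a)
[SC] allowed = {000; 002; 020; 022; 120; 122; 220; 222}
[TSO] allowed = {000; 002; 020; 022; 120; 122; 220; 222}
[PSO] allowed = {000; 002; 020; 022; 100; 102; 120; 122; 200; 220; 222}
target 000 ∈ {SC,TSO,PSO}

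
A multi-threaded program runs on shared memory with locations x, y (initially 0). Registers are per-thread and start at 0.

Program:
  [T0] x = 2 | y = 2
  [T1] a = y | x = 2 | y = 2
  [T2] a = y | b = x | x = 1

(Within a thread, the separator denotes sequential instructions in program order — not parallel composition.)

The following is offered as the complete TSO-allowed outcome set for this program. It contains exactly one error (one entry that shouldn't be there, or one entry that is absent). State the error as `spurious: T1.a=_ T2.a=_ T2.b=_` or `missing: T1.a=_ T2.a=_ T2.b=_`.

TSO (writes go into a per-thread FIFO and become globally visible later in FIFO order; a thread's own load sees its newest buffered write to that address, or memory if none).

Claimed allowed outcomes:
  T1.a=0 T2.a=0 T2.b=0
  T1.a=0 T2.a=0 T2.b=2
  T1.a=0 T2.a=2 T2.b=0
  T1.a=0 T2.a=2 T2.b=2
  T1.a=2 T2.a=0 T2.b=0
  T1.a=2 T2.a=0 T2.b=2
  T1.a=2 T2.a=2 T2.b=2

spurious: T1.a=0 T2.a=2 T2.b=0

outcome vector order: (T1.a,T2.a,T2.b)
TSO: 6 outcomes — {000, 002, 022, 200, 202, 222}
claimed∖TSO = {020}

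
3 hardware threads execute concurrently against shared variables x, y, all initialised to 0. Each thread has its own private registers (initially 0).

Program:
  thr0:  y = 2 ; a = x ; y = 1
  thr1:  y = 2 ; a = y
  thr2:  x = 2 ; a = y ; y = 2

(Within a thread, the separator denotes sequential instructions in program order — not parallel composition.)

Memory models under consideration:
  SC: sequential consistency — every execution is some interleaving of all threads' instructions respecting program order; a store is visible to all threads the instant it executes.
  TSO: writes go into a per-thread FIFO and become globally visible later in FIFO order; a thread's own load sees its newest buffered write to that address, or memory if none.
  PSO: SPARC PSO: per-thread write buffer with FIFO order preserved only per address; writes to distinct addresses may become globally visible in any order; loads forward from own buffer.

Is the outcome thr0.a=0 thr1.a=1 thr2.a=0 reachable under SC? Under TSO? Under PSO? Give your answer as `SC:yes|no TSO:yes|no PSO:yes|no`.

SC:no TSO:yes PSO:yes

outcome vector order: (thr0.a,thr1.a,thr2.a)
SC: 10 outcomes — {<0 1 1>, <0 1 2>, <0 2 1>, <0 2 2>, <2 1 0>, <2 1 1>, <2 1 2>, <2 2 0>, <2 2 1>, <2 2 2>}
TSO: 12 outcomes — {<0 1 0>, <0 1 1>, <0 1 2>, <0 2 0>, <0 2 1>, <0 2 2>, <2 1 0>, <2 1 1>, <2 1 2>, <2 2 0>, <2 2 1>, <2 2 2>}
PSO: 12 outcomes — {<0 1 0>, <0 1 1>, <0 1 2>, <0 2 0>, <0 2 1>, <0 2 2>, <2 1 0>, <2 1 1>, <2 1 2>, <2 2 0>, <2 2 1>, <2 2 2>}
target <0 1 0> ∈ {TSO,PSO}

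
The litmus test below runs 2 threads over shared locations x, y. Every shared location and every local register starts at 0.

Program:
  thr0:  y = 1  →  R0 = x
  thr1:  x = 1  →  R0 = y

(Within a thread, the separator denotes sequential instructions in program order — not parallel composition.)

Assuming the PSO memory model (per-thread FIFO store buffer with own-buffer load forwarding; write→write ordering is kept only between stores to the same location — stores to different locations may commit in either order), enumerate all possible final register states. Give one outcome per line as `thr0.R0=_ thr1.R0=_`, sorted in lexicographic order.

thr0.R0=0 thr1.R0=0
thr0.R0=0 thr1.R0=1
thr0.R0=1 thr1.R0=0
thr0.R0=1 thr1.R0=1

outcome vector order: (thr0.R0,thr1.R0)
|PSO outcomes| = 4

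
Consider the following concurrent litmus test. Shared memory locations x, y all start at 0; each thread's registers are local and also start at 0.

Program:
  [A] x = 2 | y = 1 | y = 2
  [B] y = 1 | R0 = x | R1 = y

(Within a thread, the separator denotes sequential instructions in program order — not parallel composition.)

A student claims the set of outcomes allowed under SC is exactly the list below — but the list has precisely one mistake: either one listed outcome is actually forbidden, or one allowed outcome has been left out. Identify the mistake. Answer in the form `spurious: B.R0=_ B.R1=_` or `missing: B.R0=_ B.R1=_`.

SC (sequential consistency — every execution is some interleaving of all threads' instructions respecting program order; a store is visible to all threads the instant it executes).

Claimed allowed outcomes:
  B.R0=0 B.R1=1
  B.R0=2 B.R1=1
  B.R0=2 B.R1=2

missing: B.R0=0 B.R1=2

outcome vector order: (B.R0,B.R1)
SC (4): 01 02 21 22
SC∖claimed = {02}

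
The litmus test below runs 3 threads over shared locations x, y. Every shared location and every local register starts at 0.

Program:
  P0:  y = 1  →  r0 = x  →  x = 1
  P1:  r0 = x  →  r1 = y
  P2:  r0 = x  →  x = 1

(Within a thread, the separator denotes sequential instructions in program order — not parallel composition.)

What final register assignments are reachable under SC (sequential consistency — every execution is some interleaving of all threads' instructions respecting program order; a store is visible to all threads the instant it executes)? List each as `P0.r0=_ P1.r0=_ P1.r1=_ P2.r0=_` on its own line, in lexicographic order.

P0.r0=0 P1.r0=0 P1.r1=0 P2.r0=0
P0.r0=0 P1.r0=0 P1.r1=0 P2.r0=1
P0.r0=0 P1.r0=0 P1.r1=1 P2.r0=0
P0.r0=0 P1.r0=0 P1.r1=1 P2.r0=1
P0.r0=0 P1.r0=1 P1.r1=1 P2.r0=0
P0.r0=0 P1.r0=1 P1.r1=1 P2.r0=1
P0.r0=1 P1.r0=0 P1.r1=0 P2.r0=0
P0.r0=1 P1.r0=0 P1.r1=1 P2.r0=0
P0.r0=1 P1.r0=1 P1.r1=0 P2.r0=0
P0.r0=1 P1.r0=1 P1.r1=1 P2.r0=0

outcome vector order: (P0.r0,P1.r0,P1.r1,P2.r0)
|SC outcomes| = 10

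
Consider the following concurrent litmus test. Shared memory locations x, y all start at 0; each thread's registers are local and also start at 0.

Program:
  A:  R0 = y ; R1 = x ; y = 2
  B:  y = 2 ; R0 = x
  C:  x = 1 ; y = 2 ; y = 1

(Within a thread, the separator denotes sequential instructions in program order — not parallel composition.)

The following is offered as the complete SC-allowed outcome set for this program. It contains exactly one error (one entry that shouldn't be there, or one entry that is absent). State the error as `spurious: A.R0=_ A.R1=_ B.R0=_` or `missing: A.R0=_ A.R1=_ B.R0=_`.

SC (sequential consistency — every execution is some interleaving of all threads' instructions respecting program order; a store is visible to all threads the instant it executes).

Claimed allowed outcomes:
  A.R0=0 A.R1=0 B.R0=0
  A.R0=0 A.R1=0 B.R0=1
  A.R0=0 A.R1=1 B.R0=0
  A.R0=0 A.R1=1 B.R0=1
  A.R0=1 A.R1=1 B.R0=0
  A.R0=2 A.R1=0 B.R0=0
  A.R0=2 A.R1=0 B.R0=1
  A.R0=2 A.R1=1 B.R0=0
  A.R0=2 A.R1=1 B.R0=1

missing: A.R0=1 A.R1=1 B.R0=1

outcome vector order: (A.R0,A.R1,B.R0)
SC: 10 outcomes — {<0 0 0> <0 0 1> <0 1 0> <0 1 1> <1 1 0> <1 1 1> <2 0 0> <2 0 1> <2 1 0> <2 1 1>}
SC∖claimed = {<1 1 1>}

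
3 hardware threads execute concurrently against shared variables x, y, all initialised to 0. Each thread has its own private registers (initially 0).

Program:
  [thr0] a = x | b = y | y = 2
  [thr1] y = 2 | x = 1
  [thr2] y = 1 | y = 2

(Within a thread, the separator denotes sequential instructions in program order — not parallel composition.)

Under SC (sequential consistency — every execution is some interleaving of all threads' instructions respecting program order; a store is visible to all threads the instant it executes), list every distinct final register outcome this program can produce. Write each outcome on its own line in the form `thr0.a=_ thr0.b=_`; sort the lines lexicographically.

outcome vector order: (thr0.a,thr0.b)
|SC outcomes| = 5

thr0.a=0 thr0.b=0
thr0.a=0 thr0.b=1
thr0.a=0 thr0.b=2
thr0.a=1 thr0.b=1
thr0.a=1 thr0.b=2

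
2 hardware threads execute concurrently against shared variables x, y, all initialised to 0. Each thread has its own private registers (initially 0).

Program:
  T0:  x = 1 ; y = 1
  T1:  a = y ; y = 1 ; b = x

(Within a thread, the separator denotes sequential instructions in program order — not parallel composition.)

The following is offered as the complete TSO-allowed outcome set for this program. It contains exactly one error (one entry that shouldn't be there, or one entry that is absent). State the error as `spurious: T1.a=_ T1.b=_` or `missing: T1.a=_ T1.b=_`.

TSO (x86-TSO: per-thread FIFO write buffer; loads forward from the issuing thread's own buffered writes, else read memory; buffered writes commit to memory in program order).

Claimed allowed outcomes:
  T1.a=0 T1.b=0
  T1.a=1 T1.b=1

outcome vector order: (T1.a,T1.b)
TSO: 3 outcomes — {0/0 0/1 1/1}
TSO∖claimed = {0/1}

missing: T1.a=0 T1.b=1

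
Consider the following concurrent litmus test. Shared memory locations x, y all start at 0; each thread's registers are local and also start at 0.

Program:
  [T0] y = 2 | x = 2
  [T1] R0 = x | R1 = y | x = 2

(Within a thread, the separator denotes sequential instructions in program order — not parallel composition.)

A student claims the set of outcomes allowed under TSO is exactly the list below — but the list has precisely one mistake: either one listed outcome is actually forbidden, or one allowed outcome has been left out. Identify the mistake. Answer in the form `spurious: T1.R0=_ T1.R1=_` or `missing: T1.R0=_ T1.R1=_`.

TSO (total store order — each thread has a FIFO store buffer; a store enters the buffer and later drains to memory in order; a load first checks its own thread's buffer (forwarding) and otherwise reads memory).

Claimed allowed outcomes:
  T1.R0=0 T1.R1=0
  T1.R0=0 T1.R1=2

outcome vector order: (T1.R0,T1.R1)
TSO: 3 outcomes — {00 02 22}
TSO∖claimed = {22}

missing: T1.R0=2 T1.R1=2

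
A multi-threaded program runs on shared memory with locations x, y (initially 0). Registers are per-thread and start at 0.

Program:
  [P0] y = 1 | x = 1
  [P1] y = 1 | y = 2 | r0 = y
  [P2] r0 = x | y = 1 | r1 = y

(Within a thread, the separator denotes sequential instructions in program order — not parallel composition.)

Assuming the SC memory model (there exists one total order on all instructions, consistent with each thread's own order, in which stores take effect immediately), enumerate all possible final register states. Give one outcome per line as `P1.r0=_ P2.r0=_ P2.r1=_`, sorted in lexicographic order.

P1.r0=1 P2.r0=0 P2.r1=1
P1.r0=1 P2.r0=0 P2.r1=2
P1.r0=1 P2.r0=1 P2.r1=1
P1.r0=2 P2.r0=0 P2.r1=1
P1.r0=2 P2.r0=0 P2.r1=2
P1.r0=2 P2.r0=1 P2.r1=1
P1.r0=2 P2.r0=1 P2.r1=2

outcome vector order: (P1.r0,P2.r0,P2.r1)
|SC outcomes| = 7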